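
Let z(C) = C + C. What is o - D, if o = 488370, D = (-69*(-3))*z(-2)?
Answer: 489198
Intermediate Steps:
z(C) = 2*C
D = -828 (D = (-69*(-3))*(2*(-2)) = 207*(-4) = -828)
o - D = 488370 - 1*(-828) = 488370 + 828 = 489198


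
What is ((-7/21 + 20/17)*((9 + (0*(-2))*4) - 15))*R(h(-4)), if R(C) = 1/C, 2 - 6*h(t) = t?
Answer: -86/17 ≈ -5.0588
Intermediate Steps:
h(t) = ⅓ - t/6
((-7/21 + 20/17)*((9 + (0*(-2))*4) - 15))*R(h(-4)) = ((-7/21 + 20/17)*((9 + (0*(-2))*4) - 15))/(⅓ - ⅙*(-4)) = ((-7*1/21 + 20*(1/17))*((9 + 0*4) - 15))/(⅓ + ⅔) = ((-⅓ + 20/17)*((9 + 0) - 15))/1 = (43*(9 - 15)/51)*1 = ((43/51)*(-6))*1 = -86/17*1 = -86/17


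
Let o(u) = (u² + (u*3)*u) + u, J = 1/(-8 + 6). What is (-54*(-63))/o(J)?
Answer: 6804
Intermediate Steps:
J = -½ (J = 1/(-2) = -½ ≈ -0.50000)
o(u) = u + 4*u² (o(u) = (u² + (3*u)*u) + u = (u² + 3*u²) + u = 4*u² + u = u + 4*u²)
(-54*(-63))/o(J) = (-54*(-63))/((-(1 + 4*(-½))/2)) = 3402/((-(1 - 2)/2)) = 3402/((-½*(-1))) = 3402/(½) = 3402*2 = 6804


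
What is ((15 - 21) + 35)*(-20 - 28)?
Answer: -1392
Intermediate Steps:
((15 - 21) + 35)*(-20 - 28) = (-6 + 35)*(-48) = 29*(-48) = -1392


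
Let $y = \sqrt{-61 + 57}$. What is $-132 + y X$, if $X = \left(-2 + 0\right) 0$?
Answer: $-132$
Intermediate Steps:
$X = 0$ ($X = \left(-2\right) 0 = 0$)
$y = 2 i$ ($y = \sqrt{-4} = 2 i \approx 2.0 i$)
$-132 + y X = -132 + 2 i 0 = -132 + 0 = -132$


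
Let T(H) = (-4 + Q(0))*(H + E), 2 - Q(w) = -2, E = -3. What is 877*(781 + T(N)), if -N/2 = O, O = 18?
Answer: 684937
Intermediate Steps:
Q(w) = 4 (Q(w) = 2 - 1*(-2) = 2 + 2 = 4)
N = -36 (N = -2*18 = -36)
T(H) = 0 (T(H) = (-4 + 4)*(H - 3) = 0*(-3 + H) = 0)
877*(781 + T(N)) = 877*(781 + 0) = 877*781 = 684937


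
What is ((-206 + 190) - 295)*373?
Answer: -116003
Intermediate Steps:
((-206 + 190) - 295)*373 = (-16 - 295)*373 = -311*373 = -116003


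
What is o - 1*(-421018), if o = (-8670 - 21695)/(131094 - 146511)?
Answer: 6490864871/15417 ≈ 4.2102e+5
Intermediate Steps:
o = 30365/15417 (o = -30365/(-15417) = -30365*(-1/15417) = 30365/15417 ≈ 1.9696)
o - 1*(-421018) = 30365/15417 - 1*(-421018) = 30365/15417 + 421018 = 6490864871/15417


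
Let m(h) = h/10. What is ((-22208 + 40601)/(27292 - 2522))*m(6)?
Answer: 55179/123850 ≈ 0.44553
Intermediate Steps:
m(h) = h/10 (m(h) = h*(⅒) = h/10)
((-22208 + 40601)/(27292 - 2522))*m(6) = ((-22208 + 40601)/(27292 - 2522))*((⅒)*6) = (18393/24770)*(⅗) = 55179/123850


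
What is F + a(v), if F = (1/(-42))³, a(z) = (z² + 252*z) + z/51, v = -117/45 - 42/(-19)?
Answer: -1113999076721/11366951400 ≈ -98.003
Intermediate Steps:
v = -37/95 (v = -117*1/45 - 42*(-1/19) = -13/5 + 42/19 = -37/95 ≈ -0.38947)
a(z) = z² + 12853*z/51 (a(z) = (z² + 252*z) + z*(1/51) = (z² + 252*z) + z/51 = z² + 12853*z/51)
F = -1/74088 (F = (-1/42)³ = -1/74088 ≈ -1.3497e-5)
F + a(v) = -1/74088 + (1/51)*(-37/95)*(12853 + 51*(-37/95)) = -1/74088 + (1/51)*(-37/95)*(12853 - 1887/95) = -1/74088 + (1/51)*(-37/95)*(1219148/95) = -1/74088 - 45108476/460275 = -1113999076721/11366951400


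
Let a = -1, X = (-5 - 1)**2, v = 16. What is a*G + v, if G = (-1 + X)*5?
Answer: -159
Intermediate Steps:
X = 36 (X = (-6)**2 = 36)
G = 175 (G = (-1 + 36)*5 = 35*5 = 175)
a*G + v = -1*175 + 16 = -175 + 16 = -159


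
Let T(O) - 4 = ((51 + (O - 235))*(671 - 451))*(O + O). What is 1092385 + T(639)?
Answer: 129020189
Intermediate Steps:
T(O) = 4 + 2*O*(-40480 + 220*O) (T(O) = 4 + ((51 + (O - 235))*(671 - 451))*(O + O) = 4 + ((51 + (-235 + O))*220)*(2*O) = 4 + ((-184 + O)*220)*(2*O) = 4 + (-40480 + 220*O)*(2*O) = 4 + 2*O*(-40480 + 220*O))
1092385 + T(639) = 1092385 + (4 - 80960*639 + 440*639**2) = 1092385 + (4 - 51733440 + 440*408321) = 1092385 + (4 - 51733440 + 179661240) = 1092385 + 127927804 = 129020189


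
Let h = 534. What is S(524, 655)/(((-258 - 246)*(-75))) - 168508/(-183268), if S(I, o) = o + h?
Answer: 1646877013/1731882600 ≈ 0.95092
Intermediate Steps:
S(I, o) = 534 + o (S(I, o) = o + 534 = 534 + o)
S(524, 655)/(((-258 - 246)*(-75))) - 168508/(-183268) = (534 + 655)/(((-258 - 246)*(-75))) - 168508/(-183268) = 1189/((-504*(-75))) - 168508*(-1/183268) = 1189/37800 + 42127/45817 = 1646877013/1731882600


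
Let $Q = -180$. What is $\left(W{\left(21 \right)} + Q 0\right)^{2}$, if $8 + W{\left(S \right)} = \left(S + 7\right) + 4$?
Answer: $576$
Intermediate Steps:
$W{\left(S \right)} = 3 + S$ ($W{\left(S \right)} = -8 + \left(\left(S + 7\right) + 4\right) = -8 + \left(\left(7 + S\right) + 4\right) = -8 + \left(11 + S\right) = 3 + S$)
$\left(W{\left(21 \right)} + Q 0\right)^{2} = \left(\left(3 + 21\right) - 0\right)^{2} = \left(24 + 0\right)^{2} = 24^{2} = 576$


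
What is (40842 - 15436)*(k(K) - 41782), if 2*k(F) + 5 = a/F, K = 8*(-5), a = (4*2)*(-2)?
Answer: -5307859629/5 ≈ -1.0616e+9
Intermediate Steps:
a = -16 (a = 8*(-2) = -16)
K = -40
k(F) = -5/2 - 8/F (k(F) = -5/2 + (-16/F)/2 = -5/2 - 8/F)
(40842 - 15436)*(k(K) - 41782) = (40842 - 15436)*((-5/2 - 8/(-40)) - 41782) = 25406*((-5/2 - 8*(-1/40)) - 41782) = 25406*((-5/2 + ⅕) - 41782) = 25406*(-23/10 - 41782) = 25406*(-417843/10) = -5307859629/5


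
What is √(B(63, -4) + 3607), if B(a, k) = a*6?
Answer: √3985 ≈ 63.127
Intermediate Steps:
B(a, k) = 6*a
√(B(63, -4) + 3607) = √(6*63 + 3607) = √(378 + 3607) = √3985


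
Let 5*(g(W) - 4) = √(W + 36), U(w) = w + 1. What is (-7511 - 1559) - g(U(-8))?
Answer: -9074 - √29/5 ≈ -9075.1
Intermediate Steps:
U(w) = 1 + w
g(W) = 4 + √(36 + W)/5 (g(W) = 4 + √(W + 36)/5 = 4 + √(36 + W)/5)
(-7511 - 1559) - g(U(-8)) = (-7511 - 1559) - (4 + √(36 + (1 - 8))/5) = -9070 - (4 + √(36 - 7)/5) = -9070 - (4 + √29/5) = -9070 + (-4 - √29/5) = -9074 - √29/5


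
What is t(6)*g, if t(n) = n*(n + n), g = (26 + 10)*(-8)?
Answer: -20736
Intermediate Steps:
g = -288 (g = 36*(-8) = -288)
t(n) = 2*n² (t(n) = n*(2*n) = 2*n²)
t(6)*g = (2*6²)*(-288) = (2*36)*(-288) = 72*(-288) = -20736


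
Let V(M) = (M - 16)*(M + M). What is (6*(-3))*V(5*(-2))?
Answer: -9360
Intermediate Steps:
V(M) = 2*M*(-16 + M) (V(M) = (-16 + M)*(2*M) = 2*M*(-16 + M))
(6*(-3))*V(5*(-2)) = (6*(-3))*(2*(5*(-2))*(-16 + 5*(-2))) = -36*(-10)*(-16 - 10) = -36*(-10)*(-26) = -18*520 = -9360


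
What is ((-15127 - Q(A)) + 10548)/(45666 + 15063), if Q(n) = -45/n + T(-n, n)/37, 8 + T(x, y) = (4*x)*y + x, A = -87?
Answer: -4038109/65162217 ≈ -0.061970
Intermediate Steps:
T(x, y) = -8 + x + 4*x*y (T(x, y) = -8 + ((4*x)*y + x) = -8 + (4*x*y + x) = -8 + (x + 4*x*y) = -8 + x + 4*x*y)
Q(n) = -8/37 - 45/n - 4*n²/37 - n/37 (Q(n) = -45/n + (-8 - n + 4*(-n)*n)/37 = -45/n + (-8 - n - 4*n²)*(1/37) = -45/n + (-8/37 - 4*n²/37 - n/37) = -8/37 - 45/n - 4*n²/37 - n/37)
((-15127 - Q(A)) + 10548)/(45666 + 15063) = ((-15127 - (-1665 - 87*(-8 - 1*(-87) - 4*(-87)²))/(37*(-87))) + 10548)/(45666 + 15063) = ((-15127 - (-1)*(-1665 - 87*(-8 + 87 - 4*7569))/(37*87)) + 10548)/60729 = ((-15127 - (-1)*(-1665 - 87*(-8 + 87 - 30276))/(37*87)) + 10548)*(1/60729) = ((-15127 - (-1)*(-1665 - 87*(-30197))/(37*87)) + 10548)*(1/60729) = ((-15127 - (-1)*(-1665 + 2627139)/(37*87)) + 10548)*(1/60729) = ((-15127 - (-1)*2625474/(37*87)) + 10548)*(1/60729) = ((-15127 - 1*(-875158/1073)) + 10548)*(1/60729) = ((-15127 + 875158/1073) + 10548)*(1/60729) = (-15356113/1073 + 10548)*(1/60729) = -4038109/1073*1/60729 = -4038109/65162217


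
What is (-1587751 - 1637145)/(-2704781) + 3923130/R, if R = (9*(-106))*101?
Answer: -1716745975891/43436078079 ≈ -39.523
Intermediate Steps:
R = -96354 (R = -954*101 = -96354)
(-1587751 - 1637145)/(-2704781) + 3923130/R = (-1587751 - 1637145)/(-2704781) + 3923130/(-96354) = -3224896*(-1/2704781) + 3923130*(-1/96354) = 3224896/2704781 - 653855/16059 = -1716745975891/43436078079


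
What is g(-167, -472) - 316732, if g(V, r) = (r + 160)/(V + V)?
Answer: -52894088/167 ≈ -3.1673e+5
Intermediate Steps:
g(V, r) = (160 + r)/(2*V) (g(V, r) = (160 + r)/((2*V)) = (160 + r)*(1/(2*V)) = (160 + r)/(2*V))
g(-167, -472) - 316732 = (1/2)*(160 - 472)/(-167) - 316732 = (1/2)*(-1/167)*(-312) - 316732 = 156/167 - 316732 = -52894088/167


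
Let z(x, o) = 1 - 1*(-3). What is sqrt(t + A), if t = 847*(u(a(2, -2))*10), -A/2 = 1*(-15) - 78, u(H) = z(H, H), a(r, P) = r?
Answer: sqrt(34066) ≈ 184.57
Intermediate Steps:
z(x, o) = 4 (z(x, o) = 1 + 3 = 4)
u(H) = 4
A = 186 (A = -2*(1*(-15) - 78) = -2*(-15 - 78) = -2*(-93) = 186)
t = 33880 (t = 847*(4*10) = 847*40 = 33880)
sqrt(t + A) = sqrt(33880 + 186) = sqrt(34066)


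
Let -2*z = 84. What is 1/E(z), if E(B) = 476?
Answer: 1/476 ≈ 0.0021008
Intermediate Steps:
z = -42 (z = -½*84 = -42)
1/E(z) = 1/476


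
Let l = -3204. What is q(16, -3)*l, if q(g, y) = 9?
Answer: -28836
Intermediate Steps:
q(16, -3)*l = 9*(-3204) = -28836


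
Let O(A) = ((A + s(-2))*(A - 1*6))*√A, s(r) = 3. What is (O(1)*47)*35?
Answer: -32900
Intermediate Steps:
O(A) = √A*(-6 + A)*(3 + A) (O(A) = ((A + 3)*(A - 1*6))*√A = ((3 + A)*(A - 6))*√A = ((3 + A)*(-6 + A))*√A = ((-6 + A)*(3 + A))*√A = √A*(-6 + A)*(3 + A))
(O(1)*47)*35 = ((√1*(-18 + 1² - 3*1))*47)*35 = ((1*(-18 + 1 - 3))*47)*35 = ((1*(-20))*47)*35 = -20*47*35 = -940*35 = -32900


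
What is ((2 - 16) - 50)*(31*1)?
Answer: -1984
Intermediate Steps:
((2 - 16) - 50)*(31*1) = (-14 - 50)*31 = -64*31 = -1984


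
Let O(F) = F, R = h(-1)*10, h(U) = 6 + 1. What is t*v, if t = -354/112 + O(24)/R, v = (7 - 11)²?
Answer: -1578/35 ≈ -45.086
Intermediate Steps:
h(U) = 7
v = 16 (v = (-4)² = 16)
R = 70 (R = 7*10 = 70)
t = -789/280 (t = -354/112 + 24/70 = -354*1/112 + 24*(1/70) = -177/56 + 12/35 = -789/280 ≈ -2.8179)
t*v = -789/280*16 = -1578/35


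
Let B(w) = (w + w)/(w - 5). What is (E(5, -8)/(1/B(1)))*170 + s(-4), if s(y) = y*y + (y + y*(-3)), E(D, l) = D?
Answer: -401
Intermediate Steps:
B(w) = 2*w/(-5 + w) (B(w) = (2*w)/(-5 + w) = 2*w/(-5 + w))
s(y) = y² - 2*y (s(y) = y² + (y - 3*y) = y² - 2*y)
(E(5, -8)/(1/B(1)))*170 + s(-4) = (5/(1/(2*1/(-5 + 1))))*170 - 4*(-2 - 4) = (5/(1/(2*1/(-4))))*170 - 4*(-6) = (5/(1/(2*1*(-¼))))*170 + 24 = (5/(1/(-½)))*170 + 24 = (5/(-2))*170 + 24 = (5*(-½))*170 + 24 = -5/2*170 + 24 = -425 + 24 = -401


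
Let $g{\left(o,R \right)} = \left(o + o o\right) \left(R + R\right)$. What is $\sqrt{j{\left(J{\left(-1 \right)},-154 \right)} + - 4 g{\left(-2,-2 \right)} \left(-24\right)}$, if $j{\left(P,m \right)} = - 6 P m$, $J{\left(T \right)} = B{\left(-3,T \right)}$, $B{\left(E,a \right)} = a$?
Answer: $6 i \sqrt{47} \approx 41.134 i$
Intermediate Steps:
$J{\left(T \right)} = T$
$g{\left(o,R \right)} = 2 R \left(o + o^{2}\right)$ ($g{\left(o,R \right)} = \left(o + o^{2}\right) 2 R = 2 R \left(o + o^{2}\right)$)
$j{\left(P,m \right)} = - 6 P m$
$\sqrt{j{\left(J{\left(-1 \right)},-154 \right)} + - 4 g{\left(-2,-2 \right)} \left(-24\right)} = \sqrt{\left(-6\right) \left(-1\right) \left(-154\right) + - 4 \cdot 2 \left(-2\right) \left(-2\right) \left(1 - 2\right) \left(-24\right)} = \sqrt{-924 + - 4 \cdot 2 \left(-2\right) \left(-2\right) \left(-1\right) \left(-24\right)} = \sqrt{-924 + \left(-4\right) \left(-8\right) \left(-24\right)} = \sqrt{-924 + 32 \left(-24\right)} = \sqrt{-924 - 768} = \sqrt{-1692} = 6 i \sqrt{47}$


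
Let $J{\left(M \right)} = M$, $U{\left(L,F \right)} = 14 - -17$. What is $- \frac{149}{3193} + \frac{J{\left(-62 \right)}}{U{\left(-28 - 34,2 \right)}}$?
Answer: $- \frac{6535}{3193} \approx -2.0467$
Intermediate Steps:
$U{\left(L,F \right)} = 31$ ($U{\left(L,F \right)} = 14 + 17 = 31$)
$- \frac{149}{3193} + \frac{J{\left(-62 \right)}}{U{\left(-28 - 34,2 \right)}} = - \frac{149}{3193} - \frac{62}{31} = \left(-149\right) \frac{1}{3193} - 2 = - \frac{149}{3193} - 2 = - \frac{6535}{3193}$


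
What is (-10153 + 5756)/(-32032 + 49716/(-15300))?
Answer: 1868725/13614981 ≈ 0.13725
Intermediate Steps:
(-10153 + 5756)/(-32032 + 49716/(-15300)) = -4397/(-32032 + 49716*(-1/15300)) = -4397/(-32032 - 1381/425) = -4397/(-13614981/425) = -4397*(-425/13614981) = 1868725/13614981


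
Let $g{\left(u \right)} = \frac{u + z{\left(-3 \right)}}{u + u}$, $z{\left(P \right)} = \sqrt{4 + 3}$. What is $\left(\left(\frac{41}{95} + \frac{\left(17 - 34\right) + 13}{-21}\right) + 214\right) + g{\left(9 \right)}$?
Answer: $\frac{858337}{3990} + \frac{\sqrt{7}}{18} \approx 215.27$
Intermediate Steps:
$z{\left(P \right)} = \sqrt{7}$
$g{\left(u \right)} = \frac{u + \sqrt{7}}{2 u}$ ($g{\left(u \right)} = \frac{u + \sqrt{7}}{u + u} = \frac{u + \sqrt{7}}{2 u}$)
$\left(\left(\frac{41}{95} + \frac{\left(17 - 34\right) + 13}{-21}\right) + 214\right) + g{\left(9 \right)} = \left(\left(\frac{41}{95} + \frac{\left(17 - 34\right) + 13}{-21}\right) + 214\right) + \frac{9 + \sqrt{7}}{2 \cdot 9} = \left(\left(41 \cdot \frac{1}{95} + \left(-17 + 13\right) \left(- \frac{1}{21}\right)\right) + 214\right) + \frac{1}{2} \cdot \frac{1}{9} \left(9 + \sqrt{7}\right) = \left(\left(\frac{41}{95} - - \frac{4}{21}\right) + 214\right) + \left(\frac{1}{2} + \frac{\sqrt{7}}{18}\right) = \left(\left(\frac{41}{95} + \frac{4}{21}\right) + 214\right) + \left(\frac{1}{2} + \frac{\sqrt{7}}{18}\right) = \left(\frac{1241}{1995} + 214\right) + \left(\frac{1}{2} + \frac{\sqrt{7}}{18}\right) = \frac{428171}{1995} + \left(\frac{1}{2} + \frac{\sqrt{7}}{18}\right) = \frac{858337}{3990} + \frac{\sqrt{7}}{18}$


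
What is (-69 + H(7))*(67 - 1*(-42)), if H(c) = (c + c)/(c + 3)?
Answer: -36842/5 ≈ -7368.4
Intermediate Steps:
H(c) = 2*c/(3 + c) (H(c) = (2*c)/(3 + c) = 2*c/(3 + c))
(-69 + H(7))*(67 - 1*(-42)) = (-69 + 2*7/(3 + 7))*(67 - 1*(-42)) = (-69 + 2*7/10)*(67 + 42) = (-69 + 2*7*(⅒))*109 = (-69 + 7/5)*109 = -338/5*109 = -36842/5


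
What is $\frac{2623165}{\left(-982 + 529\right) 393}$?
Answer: $- \frac{2623165}{178029} \approx -14.734$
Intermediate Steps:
$\frac{2623165}{\left(-982 + 529\right) 393} = \frac{2623165}{\left(-453\right) 393} = \frac{2623165}{-178029} = 2623165 \left(- \frac{1}{178029}\right) = - \frac{2623165}{178029}$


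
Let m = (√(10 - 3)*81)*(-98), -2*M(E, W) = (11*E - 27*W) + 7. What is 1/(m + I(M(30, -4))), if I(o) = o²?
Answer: 792100/32156574097 + 127008*√7/32156574097 ≈ 3.5082e-5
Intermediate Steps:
M(E, W) = -7/2 - 11*E/2 + 27*W/2 (M(E, W) = -((11*E - 27*W) + 7)/2 = -((-27*W + 11*E) + 7)/2 = -(7 - 27*W + 11*E)/2 = -7/2 - 11*E/2 + 27*W/2)
m = -7938*√7 (m = (√7*81)*(-98) = (81*√7)*(-98) = -7938*√7 ≈ -21002.)
1/(m + I(M(30, -4))) = 1/(-7938*√7 + (-7/2 - 11/2*30 + (27/2)*(-4))²) = 1/(-7938*√7 + (-7/2 - 165 - 54)²) = 1/(-7938*√7 + (-445/2)²) = 1/(-7938*√7 + 198025/4) = 1/(198025/4 - 7938*√7)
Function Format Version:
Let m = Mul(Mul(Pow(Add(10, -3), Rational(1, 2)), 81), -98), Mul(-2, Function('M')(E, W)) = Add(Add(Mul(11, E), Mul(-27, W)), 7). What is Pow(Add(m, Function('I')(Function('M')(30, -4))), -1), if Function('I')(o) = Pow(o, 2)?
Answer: Add(Rational(792100, 32156574097), Mul(Rational(127008, 32156574097), Pow(7, Rational(1, 2)))) ≈ 3.5082e-5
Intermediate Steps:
Function('M')(E, W) = Add(Rational(-7, 2), Mul(Rational(-11, 2), E), Mul(Rational(27, 2), W)) (Function('M')(E, W) = Mul(Rational(-1, 2), Add(Add(Mul(11, E), Mul(-27, W)), 7)) = Mul(Rational(-1, 2), Add(Add(Mul(-27, W), Mul(11, E)), 7)) = Mul(Rational(-1, 2), Add(7, Mul(-27, W), Mul(11, E))) = Add(Rational(-7, 2), Mul(Rational(-11, 2), E), Mul(Rational(27, 2), W)))
m = Mul(-7938, Pow(7, Rational(1, 2))) (m = Mul(Mul(Pow(7, Rational(1, 2)), 81), -98) = Mul(Mul(81, Pow(7, Rational(1, 2))), -98) = Mul(-7938, Pow(7, Rational(1, 2))) ≈ -21002.)
Pow(Add(m, Function('I')(Function('M')(30, -4))), -1) = Pow(Add(Mul(-7938, Pow(7, Rational(1, 2))), Pow(Add(Rational(-7, 2), Mul(Rational(-11, 2), 30), Mul(Rational(27, 2), -4)), 2)), -1) = Pow(Add(Mul(-7938, Pow(7, Rational(1, 2))), Pow(Add(Rational(-7, 2), -165, -54), 2)), -1) = Pow(Add(Mul(-7938, Pow(7, Rational(1, 2))), Pow(Rational(-445, 2), 2)), -1) = Pow(Add(Mul(-7938, Pow(7, Rational(1, 2))), Rational(198025, 4)), -1) = Pow(Add(Rational(198025, 4), Mul(-7938, Pow(7, Rational(1, 2)))), -1)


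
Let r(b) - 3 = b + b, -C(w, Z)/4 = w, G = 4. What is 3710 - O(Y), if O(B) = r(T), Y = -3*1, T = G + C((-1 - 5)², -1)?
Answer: 3987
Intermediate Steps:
C(w, Z) = -4*w
T = -140 (T = 4 - 4*(-1 - 5)² = 4 - 4*(-6)² = 4 - 4*36 = 4 - 144 = -140)
Y = -3
r(b) = 3 + 2*b (r(b) = 3 + (b + b) = 3 + 2*b)
O(B) = -277 (O(B) = 3 + 2*(-140) = 3 - 280 = -277)
3710 - O(Y) = 3710 - 1*(-277) = 3710 + 277 = 3987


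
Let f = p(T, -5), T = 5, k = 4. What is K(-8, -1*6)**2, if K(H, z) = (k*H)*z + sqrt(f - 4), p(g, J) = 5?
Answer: 37249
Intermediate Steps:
f = 5
K(H, z) = 1 + 4*H*z (K(H, z) = (4*H)*z + sqrt(5 - 4) = 4*H*z + sqrt(1) = 4*H*z + 1 = 1 + 4*H*z)
K(-8, -1*6)**2 = (1 + 4*(-8)*(-1*6))**2 = (1 + 4*(-8)*(-6))**2 = (1 + 192)**2 = 193**2 = 37249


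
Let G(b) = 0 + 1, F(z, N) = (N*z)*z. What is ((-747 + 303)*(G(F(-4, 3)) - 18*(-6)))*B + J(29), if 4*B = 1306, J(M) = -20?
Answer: -15801314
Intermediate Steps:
F(z, N) = N*z²
G(b) = 1
B = 653/2 (B = (¼)*1306 = 653/2 ≈ 326.50)
((-747 + 303)*(G(F(-4, 3)) - 18*(-6)))*B + J(29) = ((-747 + 303)*(1 - 18*(-6)))*(653/2) - 20 = -444*(1 + 108)*(653/2) - 20 = -444*109*(653/2) - 20 = -48396*653/2 - 20 = -15801294 - 20 = -15801314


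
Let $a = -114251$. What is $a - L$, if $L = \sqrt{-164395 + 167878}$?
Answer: $-114251 - 9 \sqrt{43} \approx -1.1431 \cdot 10^{5}$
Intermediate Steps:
$L = 9 \sqrt{43}$ ($L = \sqrt{3483} = 9 \sqrt{43} \approx 59.017$)
$a - L = -114251 - 9 \sqrt{43}$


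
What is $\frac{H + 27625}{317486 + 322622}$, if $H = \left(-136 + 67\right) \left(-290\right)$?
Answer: $\frac{6805}{91444} \approx 0.074417$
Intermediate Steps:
$H = 20010$ ($H = \left(-69\right) \left(-290\right) = 20010$)
$\frac{H + 27625}{317486 + 322622} = \frac{20010 + 27625}{317486 + 322622} = \frac{47635}{640108} = 47635 \cdot \frac{1}{640108} = \frac{6805}{91444}$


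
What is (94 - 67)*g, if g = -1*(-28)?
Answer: 756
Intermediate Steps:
g = 28
(94 - 67)*g = (94 - 67)*28 = 27*28 = 756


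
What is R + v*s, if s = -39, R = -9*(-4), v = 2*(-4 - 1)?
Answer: 426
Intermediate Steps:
v = -10 (v = 2*(-5) = -10)
R = 36
R + v*s = 36 - 10*(-39) = 36 + 390 = 426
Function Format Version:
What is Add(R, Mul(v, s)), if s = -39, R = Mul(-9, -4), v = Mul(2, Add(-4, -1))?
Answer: 426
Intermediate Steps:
v = -10 (v = Mul(2, -5) = -10)
R = 36
Add(R, Mul(v, s)) = Add(36, Mul(-10, -39)) = Add(36, 390) = 426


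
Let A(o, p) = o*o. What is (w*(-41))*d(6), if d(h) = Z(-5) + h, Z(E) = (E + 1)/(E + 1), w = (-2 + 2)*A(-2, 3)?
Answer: 0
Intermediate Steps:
A(o, p) = o²
w = 0 (w = (-2 + 2)*(-2)² = 0*4 = 0)
Z(E) = 1 (Z(E) = (1 + E)/(1 + E) = 1)
d(h) = 1 + h
(w*(-41))*d(6) = (0*(-41))*(1 + 6) = 0*7 = 0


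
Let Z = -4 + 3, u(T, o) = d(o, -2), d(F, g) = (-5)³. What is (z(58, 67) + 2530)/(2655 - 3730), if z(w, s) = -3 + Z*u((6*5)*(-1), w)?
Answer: -2652/1075 ≈ -2.4670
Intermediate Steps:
d(F, g) = -125
u(T, o) = -125
Z = -1
z(w, s) = 122 (z(w, s) = -3 - 1*(-125) = -3 + 125 = 122)
(z(58, 67) + 2530)/(2655 - 3730) = (122 + 2530)/(2655 - 3730) = 2652/(-1075) = 2652*(-1/1075) = -2652/1075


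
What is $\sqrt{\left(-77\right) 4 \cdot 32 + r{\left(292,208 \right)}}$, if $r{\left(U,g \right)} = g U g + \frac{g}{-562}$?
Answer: $\frac{2 \sqrt{249185748182}}{281} \approx 3552.9$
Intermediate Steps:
$r{\left(U,g \right)} = - \frac{g}{562} + U g^{2}$ ($r{\left(U,g \right)} = U g g + g \left(- \frac{1}{562}\right) = U g^{2} - \frac{g}{562} = - \frac{g}{562} + U g^{2}$)
$\sqrt{\left(-77\right) 4 \cdot 32 + r{\left(292,208 \right)}} = \sqrt{\left(-77\right) 4 \cdot 32 + 208 \left(- \frac{1}{562} + 292 \cdot 208\right)} = \sqrt{\left(-308\right) 32 + 208 \left(- \frac{1}{562} + 60736\right)} = \sqrt{-9856 + 208 \cdot \frac{34133631}{562}} = \sqrt{-9856 + \frac{3549897624}{281}} = \sqrt{\frac{3547128088}{281}} = \frac{2 \sqrt{249185748182}}{281}$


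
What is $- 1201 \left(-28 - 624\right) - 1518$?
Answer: $781534$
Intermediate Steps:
$- 1201 \left(-28 - 624\right) - 1518 = \left(-1201\right) \left(-652\right) - 1518 = 783052 - 1518 = 781534$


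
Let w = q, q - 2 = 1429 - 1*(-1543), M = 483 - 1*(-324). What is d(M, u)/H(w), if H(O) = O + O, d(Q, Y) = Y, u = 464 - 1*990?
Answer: -263/2974 ≈ -0.088433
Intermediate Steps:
M = 807 (M = 483 + 324 = 807)
q = 2974 (q = 2 + (1429 - 1*(-1543)) = 2 + (1429 + 1543) = 2 + 2972 = 2974)
u = -526 (u = 464 - 990 = -526)
w = 2974
H(O) = 2*O
d(M, u)/H(w) = -526/(2*2974) = -526/5948 = -526*1/5948 = -263/2974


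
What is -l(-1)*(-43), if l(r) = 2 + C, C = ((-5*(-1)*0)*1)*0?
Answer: 86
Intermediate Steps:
C = 0 (C = ((5*0)*1)*0 = (0*1)*0 = 0*0 = 0)
l(r) = 2 (l(r) = 2 + 0 = 2)
-l(-1)*(-43) = -1*2*(-43) = -2*(-43) = 86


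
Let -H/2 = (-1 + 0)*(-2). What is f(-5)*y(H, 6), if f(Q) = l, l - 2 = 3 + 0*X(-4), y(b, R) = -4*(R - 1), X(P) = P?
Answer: -100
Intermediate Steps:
H = -4 (H = -2*(-1 + 0)*(-2) = -(-2)*(-2) = -2*2 = -4)
y(b, R) = 4 - 4*R (y(b, R) = -4*(-1 + R) = 4 - 4*R)
l = 5 (l = 2 + (3 + 0*(-4)) = 2 + (3 + 0) = 2 + 3 = 5)
f(Q) = 5
f(-5)*y(H, 6) = 5*(4 - 4*6) = 5*(4 - 24) = 5*(-20) = -100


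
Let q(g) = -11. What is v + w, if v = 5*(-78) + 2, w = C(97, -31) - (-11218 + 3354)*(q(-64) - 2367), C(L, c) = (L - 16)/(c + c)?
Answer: -1159460841/62 ≈ -1.8701e+7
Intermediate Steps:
C(L, c) = (-16 + L)/(2*c) (C(L, c) = (-16 + L)/((2*c)) = (-16 + L)*(1/(2*c)) = (-16 + L)/(2*c))
w = -1159436785/62 (w = (½)*(-16 + 97)/(-31) - (-11218 + 3354)*(-11 - 2367) = (½)*(-1/31)*81 - (-7864)*(-2378) = -81/62 - 1*18700592 = -81/62 - 18700592 = -1159436785/62 ≈ -1.8701e+7)
v = -388 (v = -390 + 2 = -388)
v + w = -388 - 1159436785/62 = -1159460841/62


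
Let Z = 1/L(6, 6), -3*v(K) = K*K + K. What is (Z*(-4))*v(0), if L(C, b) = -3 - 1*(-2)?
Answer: 0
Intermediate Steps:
L(C, b) = -1 (L(C, b) = -3 + 2 = -1)
v(K) = -K/3 - K²/3 (v(K) = -(K*K + K)/3 = -(K² + K)/3 = -(K + K²)/3 = -K/3 - K²/3)
Z = -1 (Z = 1/(-1) = -1)
(Z*(-4))*v(0) = (-1*(-4))*(-⅓*0*(1 + 0)) = 4*(-⅓*0*1) = 4*0 = 0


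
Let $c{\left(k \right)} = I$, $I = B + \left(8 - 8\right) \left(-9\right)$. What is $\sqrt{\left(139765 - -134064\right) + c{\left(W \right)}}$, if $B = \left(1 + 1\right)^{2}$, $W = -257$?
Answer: $\sqrt{273833} \approx 523.29$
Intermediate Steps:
$B = 4$ ($B = 2^{2} = 4$)
$I = 4$ ($I = 4 + \left(8 - 8\right) \left(-9\right) = 4 + 0 \left(-9\right) = 4 + 0 = 4$)
$c{\left(k \right)} = 4$
$\sqrt{\left(139765 - -134064\right) + c{\left(W \right)}} = \sqrt{\left(139765 - -134064\right) + 4} = \sqrt{\left(139765 + 134064\right) + 4} = \sqrt{273829 + 4} = \sqrt{273833}$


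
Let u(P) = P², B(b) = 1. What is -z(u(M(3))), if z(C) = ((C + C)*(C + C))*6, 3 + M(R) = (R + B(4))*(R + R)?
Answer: -4667544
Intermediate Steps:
M(R) = -3 + 2*R*(1 + R) (M(R) = -3 + (R + 1)*(R + R) = -3 + (1 + R)*(2*R) = -3 + 2*R*(1 + R))
z(C) = 24*C² (z(C) = ((2*C)*(2*C))*6 = (4*C²)*6 = 24*C²)
-z(u(M(3))) = -24*((-3 + 2*3 + 2*3²)²)² = -24*((-3 + 6 + 2*9)²)² = -24*((-3 + 6 + 18)²)² = -24*(21²)² = -24*441² = -24*194481 = -1*4667544 = -4667544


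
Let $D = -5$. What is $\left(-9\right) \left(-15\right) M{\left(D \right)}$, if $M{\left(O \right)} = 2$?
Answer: $270$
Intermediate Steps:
$\left(-9\right) \left(-15\right) M{\left(D \right)} = \left(-9\right) \left(-15\right) 2 = 135 \cdot 2 = 270$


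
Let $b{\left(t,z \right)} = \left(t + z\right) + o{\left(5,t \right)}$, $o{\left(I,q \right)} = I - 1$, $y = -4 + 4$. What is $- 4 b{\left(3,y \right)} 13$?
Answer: $-364$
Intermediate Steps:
$y = 0$
$o{\left(I,q \right)} = -1 + I$
$b{\left(t,z \right)} = 4 + t + z$ ($b{\left(t,z \right)} = \left(t + z\right) + \left(-1 + 5\right) = \left(t + z\right) + 4 = 4 + t + z$)
$- 4 b{\left(3,y \right)} 13 = - 4 \left(4 + 3 + 0\right) 13 = \left(-4\right) 7 \cdot 13 = \left(-28\right) 13 = -364$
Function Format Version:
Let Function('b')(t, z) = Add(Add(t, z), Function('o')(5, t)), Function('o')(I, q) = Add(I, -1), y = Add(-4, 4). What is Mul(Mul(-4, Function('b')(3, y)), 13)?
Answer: -364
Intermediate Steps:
y = 0
Function('o')(I, q) = Add(-1, I)
Function('b')(t, z) = Add(4, t, z) (Function('b')(t, z) = Add(Add(t, z), Add(-1, 5)) = Add(Add(t, z), 4) = Add(4, t, z))
Mul(Mul(-4, Function('b')(3, y)), 13) = Mul(Mul(-4, Add(4, 3, 0)), 13) = Mul(Mul(-4, 7), 13) = Mul(-28, 13) = -364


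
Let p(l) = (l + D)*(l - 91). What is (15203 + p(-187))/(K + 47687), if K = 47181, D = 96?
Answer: 40501/94868 ≈ 0.42692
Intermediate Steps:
p(l) = (-91 + l)*(96 + l) (p(l) = (l + 96)*(l - 91) = (96 + l)*(-91 + l) = (-91 + l)*(96 + l))
(15203 + p(-187))/(K + 47687) = (15203 + (-8736 + (-187)² + 5*(-187)))/(47181 + 47687) = (15203 + (-8736 + 34969 - 935))/94868 = (15203 + 25298)*(1/94868) = 40501*(1/94868) = 40501/94868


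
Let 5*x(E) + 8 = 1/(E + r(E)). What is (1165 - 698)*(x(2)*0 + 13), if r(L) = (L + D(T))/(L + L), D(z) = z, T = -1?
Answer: 6071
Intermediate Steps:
r(L) = (-1 + L)/(2*L) (r(L) = (L - 1)/(L + L) = (-1 + L)/((2*L)) = (-1 + L)*(1/(2*L)) = (-1 + L)/(2*L))
x(E) = -8/5 + 1/(5*(E + (-1 + E)/(2*E)))
(1165 - 698)*(x(2)*0 + 13) = (1165 - 698)*((2*(4 - 8*2**2 - 3*2)/(5*(-1 + 2 + 2*2**2)))*0 + 13) = 467*((2*(4 - 8*4 - 6)/(5*(-1 + 2 + 2*4)))*0 + 13) = 467*((2*(4 - 32 - 6)/(5*(-1 + 2 + 8)))*0 + 13) = 467*(((2/5)*(-34)/9)*0 + 13) = 467*(((2/5)*(1/9)*(-34))*0 + 13) = 467*(-68/45*0 + 13) = 467*(0 + 13) = 467*13 = 6071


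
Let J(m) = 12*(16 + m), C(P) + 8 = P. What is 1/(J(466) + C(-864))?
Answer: 1/4912 ≈ 0.00020358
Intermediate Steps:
C(P) = -8 + P
J(m) = 192 + 12*m
1/(J(466) + C(-864)) = 1/((192 + 12*466) + (-8 - 864)) = 1/((192 + 5592) - 872) = 1/(5784 - 872) = 1/4912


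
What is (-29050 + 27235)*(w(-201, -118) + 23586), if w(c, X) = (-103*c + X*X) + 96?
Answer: -105830835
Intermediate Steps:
w(c, X) = 96 + X² - 103*c (w(c, X) = (-103*c + X²) + 96 = (X² - 103*c) + 96 = 96 + X² - 103*c)
(-29050 + 27235)*(w(-201, -118) + 23586) = (-29050 + 27235)*((96 + (-118)² - 103*(-201)) + 23586) = -1815*((96 + 13924 + 20703) + 23586) = -1815*(34723 + 23586) = -1815*58309 = -105830835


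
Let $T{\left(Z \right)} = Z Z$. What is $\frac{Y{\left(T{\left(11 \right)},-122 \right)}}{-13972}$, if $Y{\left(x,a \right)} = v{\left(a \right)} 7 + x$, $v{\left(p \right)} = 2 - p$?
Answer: $- \frac{989}{13972} \approx -0.070784$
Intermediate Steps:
$T{\left(Z \right)} = Z^{2}$
$Y{\left(x,a \right)} = 14 + x - 7 a$ ($Y{\left(x,a \right)} = \left(2 - a\right) 7 + x = \left(14 - 7 a\right) + x = 14 + x - 7 a$)
$\frac{Y{\left(T{\left(11 \right)},-122 \right)}}{-13972} = \frac{14 + 11^{2} - -854}{-13972} = \left(14 + 121 + 854\right) \left(- \frac{1}{13972}\right) = 989 \left(- \frac{1}{13972}\right) = - \frac{989}{13972}$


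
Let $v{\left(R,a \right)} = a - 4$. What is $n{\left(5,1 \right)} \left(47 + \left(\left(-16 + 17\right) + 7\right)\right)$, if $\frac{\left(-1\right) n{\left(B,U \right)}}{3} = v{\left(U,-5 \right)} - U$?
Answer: $1650$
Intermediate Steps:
$v{\left(R,a \right)} = -4 + a$
$n{\left(B,U \right)} = 27 + 3 U$ ($n{\left(B,U \right)} = - 3 \left(\left(-4 - 5\right) - U\right) = - 3 \left(-9 - U\right) = 27 + 3 U$)
$n{\left(5,1 \right)} \left(47 + \left(\left(-16 + 17\right) + 7\right)\right) = \left(27 + 3 \cdot 1\right) \left(47 + \left(\left(-16 + 17\right) + 7\right)\right) = \left(27 + 3\right) \left(47 + \left(1 + 7\right)\right) = 30 \left(47 + 8\right) = 30 \cdot 55 = 1650$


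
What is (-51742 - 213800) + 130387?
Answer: -135155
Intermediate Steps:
(-51742 - 213800) + 130387 = -265542 + 130387 = -135155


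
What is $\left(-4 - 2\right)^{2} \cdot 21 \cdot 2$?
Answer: $1512$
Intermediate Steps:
$\left(-4 - 2\right)^{2} \cdot 21 \cdot 2 = \left(-6\right)^{2} \cdot 21 \cdot 2 = 36 \cdot 21 \cdot 2 = 756 \cdot 2 = 1512$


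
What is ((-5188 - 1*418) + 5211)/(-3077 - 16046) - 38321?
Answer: -732812088/19123 ≈ -38321.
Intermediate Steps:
((-5188 - 1*418) + 5211)/(-3077 - 16046) - 38321 = ((-5188 - 418) + 5211)/(-19123) - 38321 = (-5606 + 5211)*(-1/19123) - 38321 = -395*(-1/19123) - 38321 = 395/19123 - 38321 = -732812088/19123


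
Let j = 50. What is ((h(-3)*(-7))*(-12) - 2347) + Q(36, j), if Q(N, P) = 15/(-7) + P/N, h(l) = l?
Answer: -327569/126 ≈ -2599.8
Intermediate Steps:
Q(N, P) = -15/7 + P/N (Q(N, P) = 15*(-1/7) + P/N = -15/7 + P/N)
((h(-3)*(-7))*(-12) - 2347) + Q(36, j) = (-3*(-7)*(-12) - 2347) + (-15/7 + 50/36) = (21*(-12) - 2347) + (-15/7 + 50*(1/36)) = (-252 - 2347) + (-15/7 + 25/18) = -2599 - 95/126 = -327569/126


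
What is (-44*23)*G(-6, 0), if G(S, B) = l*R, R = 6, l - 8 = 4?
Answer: -72864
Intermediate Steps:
l = 12 (l = 8 + 4 = 12)
G(S, B) = 72 (G(S, B) = 12*6 = 72)
(-44*23)*G(-6, 0) = -44*23*72 = -1012*72 = -72864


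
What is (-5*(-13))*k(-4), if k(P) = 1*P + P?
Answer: -520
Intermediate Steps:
k(P) = 2*P (k(P) = P + P = 2*P)
(-5*(-13))*k(-4) = (-5*(-13))*(2*(-4)) = 65*(-8) = -520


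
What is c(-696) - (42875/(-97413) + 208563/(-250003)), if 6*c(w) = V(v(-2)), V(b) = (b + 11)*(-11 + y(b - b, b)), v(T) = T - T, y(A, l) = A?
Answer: -920188284685/48707084478 ≈ -18.892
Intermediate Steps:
v(T) = 0
V(b) = -121 - 11*b (V(b) = (b + 11)*(-11 + (b - b)) = (11 + b)*(-11 + 0) = (11 + b)*(-11) = -121 - 11*b)
c(w) = -121/6 (c(w) = (-121 - 11*0)/6 = (-121 + 0)/6 = (1/6)*(-121) = -121/6)
c(-696) - (42875/(-97413) + 208563/(-250003)) = -121/6 - (42875/(-97413) + 208563/(-250003)) = -121/6 - (42875*(-1/97413) + 208563*(-1/250003)) = -121/6 - (-42875/97413 - 208563/250003) = -121/6 - 1*(-31035626144/24353542239) = -121/6 + 31035626144/24353542239 = -920188284685/48707084478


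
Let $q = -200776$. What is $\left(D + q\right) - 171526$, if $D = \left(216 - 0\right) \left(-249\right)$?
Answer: $-426086$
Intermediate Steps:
$D = -53784$ ($D = \left(216 + \left(-94 + 94\right)\right) \left(-249\right) = \left(216 + 0\right) \left(-249\right) = 216 \left(-249\right) = -53784$)
$\left(D + q\right) - 171526 = \left(-53784 - 200776\right) - 171526 = -254560 - 171526 = -426086$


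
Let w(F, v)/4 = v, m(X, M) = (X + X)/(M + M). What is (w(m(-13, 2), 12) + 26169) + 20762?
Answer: 46979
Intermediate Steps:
m(X, M) = X/M (m(X, M) = (2*X)/((2*M)) = (2*X)*(1/(2*M)) = X/M)
w(F, v) = 4*v
(w(m(-13, 2), 12) + 26169) + 20762 = (4*12 + 26169) + 20762 = (48 + 26169) + 20762 = 26217 + 20762 = 46979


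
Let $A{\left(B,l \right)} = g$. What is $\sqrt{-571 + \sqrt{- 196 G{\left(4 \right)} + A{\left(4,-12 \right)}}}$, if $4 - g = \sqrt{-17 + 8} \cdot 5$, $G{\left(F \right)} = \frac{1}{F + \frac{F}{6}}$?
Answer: $\sqrt{-571 + \sqrt{-38 - 15 i}} \approx 0.1315 - 23.871 i$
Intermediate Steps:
$G{\left(F \right)} = \frac{6}{7 F}$ ($G{\left(F \right)} = \frac{1}{F + F \frac{1}{6}} = \frac{1}{F + \frac{F}{6}} = \frac{1}{\frac{7}{6} F} = \frac{6}{7 F}$)
$g = 4 - 15 i$ ($g = 4 - \sqrt{-17 + 8} \cdot 5 = 4 - \sqrt{-9} \cdot 5 = 4 - 3 i 5 = 4 - 15 i \approx 4.0 - 15.0 i$)
$A{\left(B,l \right)} = 4 - 15 i$
$\sqrt{-571 + \sqrt{- 196 G{\left(4 \right)} + A{\left(4,-12 \right)}}} = \sqrt{-571 + \sqrt{- 196 \frac{6}{7 \cdot 4} + \left(4 - 15 i\right)}} = \sqrt{-571 + \sqrt{- 196 \cdot \frac{6}{7} \cdot \frac{1}{4} + \left(4 - 15 i\right)}} = \sqrt{-571 + \sqrt{\left(-196\right) \frac{3}{14} + \left(4 - 15 i\right)}} = \sqrt{-571 + \sqrt{-42 + \left(4 - 15 i\right)}} = \sqrt{-571 + \sqrt{-38 - 15 i}}$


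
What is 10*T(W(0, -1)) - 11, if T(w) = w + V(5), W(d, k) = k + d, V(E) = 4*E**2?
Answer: 979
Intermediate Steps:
W(d, k) = d + k
T(w) = 100 + w (T(w) = w + 4*5**2 = w + 4*25 = w + 100 = 100 + w)
10*T(W(0, -1)) - 11 = 10*(100 + (0 - 1)) - 11 = 10*(100 - 1) - 11 = 10*99 - 11 = 990 - 11 = 979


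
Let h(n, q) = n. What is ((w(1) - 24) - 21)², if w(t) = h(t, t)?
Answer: 1936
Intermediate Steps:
w(t) = t
((w(1) - 24) - 21)² = ((1 - 24) - 21)² = (-23 - 21)² = (-44)² = 1936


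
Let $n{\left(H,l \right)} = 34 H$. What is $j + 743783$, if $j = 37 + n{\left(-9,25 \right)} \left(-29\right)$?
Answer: $752694$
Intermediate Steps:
$j = 8911$ ($j = 37 + 34 \left(-9\right) \left(-29\right) = 37 - -8874 = 37 + 8874 = 8911$)
$j + 743783 = 8911 + 743783 = 752694$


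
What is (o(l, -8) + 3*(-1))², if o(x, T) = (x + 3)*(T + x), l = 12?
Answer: 3249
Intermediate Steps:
o(x, T) = (3 + x)*(T + x)
(o(l, -8) + 3*(-1))² = ((12² + 3*(-8) + 3*12 - 8*12) + 3*(-1))² = ((144 - 24 + 36 - 96) - 3)² = (60 - 3)² = 57² = 3249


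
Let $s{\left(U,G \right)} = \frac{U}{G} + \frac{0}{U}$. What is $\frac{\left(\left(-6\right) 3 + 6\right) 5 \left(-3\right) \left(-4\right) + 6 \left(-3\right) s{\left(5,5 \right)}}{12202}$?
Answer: $- \frac{369}{6101} \approx -0.060482$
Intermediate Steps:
$s{\left(U,G \right)} = \frac{U}{G}$ ($s{\left(U,G \right)} = \frac{U}{G} + 0 = \frac{U}{G}$)
$\frac{\left(\left(-6\right) 3 + 6\right) 5 \left(-3\right) \left(-4\right) + 6 \left(-3\right) s{\left(5,5 \right)}}{12202} = \frac{\left(\left(-6\right) 3 + 6\right) 5 \left(-3\right) \left(-4\right) + 6 \left(-3\right) \frac{5}{5}}{12202} = \left(\left(-18 + 6\right) \left(\left(-15\right) \left(-4\right)\right) - 18 \cdot 5 \cdot \frac{1}{5}\right) \frac{1}{12202} = \left(\left(-12\right) 60 - 18\right) \frac{1}{12202} = \left(-720 - 18\right) \frac{1}{12202} = \left(-738\right) \frac{1}{12202} = - \frac{369}{6101}$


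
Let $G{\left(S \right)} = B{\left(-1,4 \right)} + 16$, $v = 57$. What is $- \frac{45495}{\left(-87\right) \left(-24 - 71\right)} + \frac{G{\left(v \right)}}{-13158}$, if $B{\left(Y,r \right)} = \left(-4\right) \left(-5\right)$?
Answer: $- \frac{2218225}{402781} \approx -5.5073$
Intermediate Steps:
$B{\left(Y,r \right)} = 20$
$G{\left(S \right)} = 36$ ($G{\left(S \right)} = 20 + 16 = 36$)
$- \frac{45495}{\left(-87\right) \left(-24 - 71\right)} + \frac{G{\left(v \right)}}{-13158} = - \frac{45495}{\left(-87\right) \left(-24 - 71\right)} + \frac{36}{-13158} = - \frac{45495}{\left(-87\right) \left(-95\right)} + 36 \left(- \frac{1}{13158}\right) = - \frac{45495}{8265} - \frac{2}{731} = \left(-45495\right) \frac{1}{8265} - \frac{2}{731} = - \frac{3033}{551} - \frac{2}{731} = - \frac{2218225}{402781}$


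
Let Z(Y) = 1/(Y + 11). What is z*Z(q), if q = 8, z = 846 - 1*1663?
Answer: -43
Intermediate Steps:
z = -817 (z = 846 - 1663 = -817)
Z(Y) = 1/(11 + Y)
z*Z(q) = -817/(11 + 8) = -817/19 = -817*1/19 = -43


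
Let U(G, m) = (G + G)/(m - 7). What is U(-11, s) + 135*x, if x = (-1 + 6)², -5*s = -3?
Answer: 54055/16 ≈ 3378.4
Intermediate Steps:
s = ⅗ (s = -⅕*(-3) = ⅗ ≈ 0.60000)
x = 25 (x = 5² = 25)
U(G, m) = 2*G/(-7 + m) (U(G, m) = (2*G)/(-7 + m) = 2*G/(-7 + m))
U(-11, s) + 135*x = 2*(-11)/(-7 + ⅗) + 135*25 = 2*(-11)/(-32/5) + 3375 = 2*(-11)*(-5/32) + 3375 = 55/16 + 3375 = 54055/16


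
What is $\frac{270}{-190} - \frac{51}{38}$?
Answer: $- \frac{105}{38} \approx -2.7632$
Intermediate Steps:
$\frac{270}{-190} - \frac{51}{38} = 270 \left(- \frac{1}{190}\right) - \frac{51}{38} = - \frac{27}{19} - \frac{51}{38} = - \frac{105}{38}$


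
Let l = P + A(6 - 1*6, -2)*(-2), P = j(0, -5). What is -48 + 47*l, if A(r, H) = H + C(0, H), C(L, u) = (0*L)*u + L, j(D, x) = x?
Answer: -95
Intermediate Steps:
C(L, u) = L (C(L, u) = 0*u + L = 0 + L = L)
A(r, H) = H (A(r, H) = H + 0 = H)
P = -5
l = -1 (l = -5 - 2*(-2) = -5 + 4 = -1)
-48 + 47*l = -48 + 47*(-1) = -48 - 47 = -95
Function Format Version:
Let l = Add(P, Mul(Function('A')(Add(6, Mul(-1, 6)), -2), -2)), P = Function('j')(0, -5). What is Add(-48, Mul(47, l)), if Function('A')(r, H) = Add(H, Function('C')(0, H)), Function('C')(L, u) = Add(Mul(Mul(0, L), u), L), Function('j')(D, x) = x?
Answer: -95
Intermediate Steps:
Function('C')(L, u) = L (Function('C')(L, u) = Add(Mul(0, u), L) = Add(0, L) = L)
Function('A')(r, H) = H (Function('A')(r, H) = Add(H, 0) = H)
P = -5
l = -1 (l = Add(-5, Mul(-2, -2)) = Add(-5, 4) = -1)
Add(-48, Mul(47, l)) = Add(-48, Mul(47, -1)) = Add(-48, -47) = -95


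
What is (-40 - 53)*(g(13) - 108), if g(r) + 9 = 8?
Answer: 10137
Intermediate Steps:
g(r) = -1 (g(r) = -9 + 8 = -1)
(-40 - 53)*(g(13) - 108) = (-40 - 53)*(-1 - 108) = -93*(-109) = 10137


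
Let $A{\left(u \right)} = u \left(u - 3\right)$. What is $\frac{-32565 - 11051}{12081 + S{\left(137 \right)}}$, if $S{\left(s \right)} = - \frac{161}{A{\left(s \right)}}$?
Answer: $- \frac{800702528}{221782837} \approx -3.6103$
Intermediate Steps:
$A{\left(u \right)} = u \left(-3 + u\right)$
$S{\left(s \right)} = - \frac{161}{s \left(-3 + s\right)}$
$\frac{-32565 - 11051}{12081 + S{\left(137 \right)}} = \frac{-32565 - 11051}{12081 - \frac{161}{137 \left(-3 + 137\right)}} = - \frac{43616}{12081 - \frac{161}{137 \cdot 134}} = - \frac{43616}{12081 - \frac{161}{137} \cdot \frac{1}{134}} = - \frac{43616}{12081 - \frac{161}{18358}} = - \frac{43616}{\frac{221782837}{18358}} = \left(-43616\right) \frac{18358}{221782837} = - \frac{800702528}{221782837}$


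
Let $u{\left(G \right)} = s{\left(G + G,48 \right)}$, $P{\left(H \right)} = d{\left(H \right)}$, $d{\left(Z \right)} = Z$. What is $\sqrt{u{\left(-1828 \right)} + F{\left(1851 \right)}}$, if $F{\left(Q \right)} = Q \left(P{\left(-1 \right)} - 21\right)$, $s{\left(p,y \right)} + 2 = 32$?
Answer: $2 i \sqrt{10173} \approx 201.72 i$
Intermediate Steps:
$s{\left(p,y \right)} = 30$ ($s{\left(p,y \right)} = -2 + 32 = 30$)
$P{\left(H \right)} = H$
$u{\left(G \right)} = 30$
$F{\left(Q \right)} = - 22 Q$ ($F{\left(Q \right)} = Q \left(-1 - 21\right) = Q \left(-22\right) = - 22 Q$)
$\sqrt{u{\left(-1828 \right)} + F{\left(1851 \right)}} = \sqrt{30 - 40722} = \sqrt{-40692} = 2 i \sqrt{10173}$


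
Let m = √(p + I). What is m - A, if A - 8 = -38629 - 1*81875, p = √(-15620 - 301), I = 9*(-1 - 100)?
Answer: 120496 + √(-909 + 3*I*√1769) ≈ 1.205e+5 + 30.222*I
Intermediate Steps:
I = -909 (I = 9*(-101) = -909)
p = 3*I*√1769 (p = √(-15921) = 3*I*√1769 ≈ 126.18*I)
A = -120496 (A = 8 + (-38629 - 1*81875) = 8 + (-38629 - 81875) = 8 - 120504 = -120496)
m = √(-909 + 3*I*√1769) (m = √(3*I*√1769 - 909) = √(-909 + 3*I*√1769) ≈ 2.0875 + 30.222*I)
m - A = √(-909 + 3*I*√1769) - 1*(-120496) = √(-909 + 3*I*√1769) + 120496 = 120496 + √(-909 + 3*I*√1769)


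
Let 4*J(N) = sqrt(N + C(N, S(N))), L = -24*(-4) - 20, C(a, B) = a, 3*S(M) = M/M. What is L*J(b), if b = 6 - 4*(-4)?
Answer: 38*sqrt(11) ≈ 126.03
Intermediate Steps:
S(M) = 1/3 (S(M) = (M/M)/3 = (1/3)*1 = 1/3)
L = 76 (L = 96 - 20 = 76)
b = 22 (b = 6 + 16 = 22)
J(N) = sqrt(2)*sqrt(N)/4 (J(N) = sqrt(N + N)/4 = sqrt(2*N)/4 = (sqrt(2)*sqrt(N))/4 = sqrt(2)*sqrt(N)/4)
L*J(b) = 76*(sqrt(2)*sqrt(22)/4) = 76*(sqrt(11)/2) = 38*sqrt(11)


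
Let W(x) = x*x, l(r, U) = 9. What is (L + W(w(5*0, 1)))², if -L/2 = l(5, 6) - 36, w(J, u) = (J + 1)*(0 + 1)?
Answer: 3025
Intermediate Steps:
w(J, u) = 1 + J (w(J, u) = (1 + J)*1 = 1 + J)
W(x) = x²
L = 54 (L = -2*(9 - 36) = -2*(-27) = 54)
(L + W(w(5*0, 1)))² = (54 + (1 + 5*0)²)² = (54 + (1 + 0)²)² = (54 + 1²)² = (54 + 1)² = 55² = 3025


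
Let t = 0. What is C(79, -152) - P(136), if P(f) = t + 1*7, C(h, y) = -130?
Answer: -137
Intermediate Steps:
P(f) = 7 (P(f) = 0 + 1*7 = 0 + 7 = 7)
C(79, -152) - P(136) = -130 - 1*7 = -130 - 7 = -137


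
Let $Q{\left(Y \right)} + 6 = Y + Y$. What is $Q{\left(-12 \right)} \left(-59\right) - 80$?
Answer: $1690$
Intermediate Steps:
$Q{\left(Y \right)} = -6 + 2 Y$ ($Q{\left(Y \right)} = -6 + \left(Y + Y\right) = -6 + 2 Y$)
$Q{\left(-12 \right)} \left(-59\right) - 80 = \left(-6 + 2 \left(-12\right)\right) \left(-59\right) - 80 = \left(-6 - 24\right) \left(-59\right) - 80 = \left(-30\right) \left(-59\right) - 80 = 1770 - 80 = 1690$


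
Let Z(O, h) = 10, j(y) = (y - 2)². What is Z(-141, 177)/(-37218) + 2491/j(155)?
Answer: 15412658/145206027 ≈ 0.10614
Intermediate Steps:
j(y) = (-2 + y)²
Z(-141, 177)/(-37218) + 2491/j(155) = 10/(-37218) + 2491/((-2 + 155)²) = 10*(-1/37218) + 2491/(153²) = -5/18609 + 2491/23409 = 15412658/145206027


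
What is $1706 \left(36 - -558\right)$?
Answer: $1013364$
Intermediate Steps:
$1706 \left(36 - -558\right) = 1706 \left(36 + 558\right) = 1706 \cdot 594 = 1013364$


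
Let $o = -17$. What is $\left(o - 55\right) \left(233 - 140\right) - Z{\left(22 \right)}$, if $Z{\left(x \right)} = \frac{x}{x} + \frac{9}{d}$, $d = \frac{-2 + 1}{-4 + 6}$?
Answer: $-6679$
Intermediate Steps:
$d = - \frac{1}{2} \approx -0.5$
$Z{\left(x \right)} = -17$ ($Z{\left(x \right)} = \frac{x}{x} + \frac{9}{- \frac{1}{2}} = 1 + 9 \left(-2\right) = 1 - 18 = -17$)
$\left(o - 55\right) \left(233 - 140\right) - Z{\left(22 \right)} = \left(-17 - 55\right) \left(233 - 140\right) - -17 = \left(-72\right) 93 + 17 = -6696 + 17 = -6679$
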